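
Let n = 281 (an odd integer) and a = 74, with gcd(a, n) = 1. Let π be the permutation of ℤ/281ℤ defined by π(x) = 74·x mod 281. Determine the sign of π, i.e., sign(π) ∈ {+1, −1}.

-1

Start at x=261: 261 → 206 → 70 → 122 → 36 → 135 → 155 → … (one orbit).
2 cycles of lengths [280, 1].
n − c = 281 − 2 = 279; sign = (−1)^279 = -1.
Check: (74/281) = -1 by Zolotarev.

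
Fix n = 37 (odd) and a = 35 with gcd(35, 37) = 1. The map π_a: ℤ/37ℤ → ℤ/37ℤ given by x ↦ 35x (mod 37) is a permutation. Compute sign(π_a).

-1

Trace 9: π^k(9) = [9, 19, 36, 2, 33, 8, 21] for k=0..6.
Decompose π into cycles: lengths [36, 1] (2 cycles, including the fixed point 0).
n − c = 37 − 2 = 35; sign = (−1)^35 = -1.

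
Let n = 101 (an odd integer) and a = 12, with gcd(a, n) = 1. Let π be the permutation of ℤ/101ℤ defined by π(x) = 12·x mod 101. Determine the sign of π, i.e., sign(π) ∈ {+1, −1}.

Start at x=43: 43 → 11 → 31 → 69 → 20 → 38 → 52 → … (one orbit).
π_12 has 2 disjoint cycles with lengths [100, 1] on {0,…,100}.
101 − 2 = 99 transpositions; sign(π) = (−1)^99 = -1.
Zolotarev: (12|101) = -1, matching the cycle-count sign.

-1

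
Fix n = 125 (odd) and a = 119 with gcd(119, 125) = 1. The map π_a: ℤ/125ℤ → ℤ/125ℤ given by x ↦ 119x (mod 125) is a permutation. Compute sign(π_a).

Start at x=71: 71 → 74 → 56 → 39 → 16 → 29 → 76 → … (one orbit).
7 cycles of lengths [50, 50, 10, 10, 2, 2, 1].
sign(π) = (−1)^{n − #cycles} = (−1)^{125−7} = (−1)^118 = +1.
The Jacobi symbol (119|125) = +1 (Zolotarev) agrees.

+1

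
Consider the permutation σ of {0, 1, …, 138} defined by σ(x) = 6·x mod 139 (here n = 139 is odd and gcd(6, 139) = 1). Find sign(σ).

Orbit of 91 under x↦6x: [91, 129, 79, 57, 64, 106, 80]… (length divides ord_139(6)).
Cycle lengths of π_6 on ℤ/139ℤ: [23, 23, 23, 23, 23, 23, 1]; 7 cycles in total.
With 7 cycles on 139 points, sign = (−1)^{139−7} = +1.

+1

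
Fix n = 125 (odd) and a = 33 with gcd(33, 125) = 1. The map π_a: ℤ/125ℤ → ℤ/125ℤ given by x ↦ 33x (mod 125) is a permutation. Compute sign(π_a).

-1

Trace 57: π^k(57) = [57, 6, 73, 34, 122, 26, 108] for k=0..6.
The orbit structure of x ↦ 33x mod 125: 4 orbits of sizes [100, 20, 4, 1].
With 4 cycles on 125 points, sign = (−1)^{125−4} = -1.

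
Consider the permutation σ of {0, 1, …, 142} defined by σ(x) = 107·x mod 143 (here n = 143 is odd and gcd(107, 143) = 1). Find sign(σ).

-1

Orbit of 105 under x↦107x: [105, 81, 87, 14, 68, 126, 40]… (length divides ord_143(107)).
Cycle type of π: 30×4 + 10 + 3×4 + 1; total 10 cycles.
With 10 cycles on 143 points, sign = (−1)^{143−10} = -1.
Via Zolotarev, sign(π_{107}) = (107|143) = -1.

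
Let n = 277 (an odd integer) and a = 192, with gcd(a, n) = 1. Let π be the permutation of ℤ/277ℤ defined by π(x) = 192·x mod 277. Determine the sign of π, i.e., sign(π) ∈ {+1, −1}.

Orbit of 19 under x↦192x: [19, 47, 160, 250, 79, 210, 155]… (length divides ord_277(192)).
Cycle type of π: 138×2 + 1; total 3 cycles.
n − c = 277 − 3 = 274; sign = (−1)^274 = +1.

+1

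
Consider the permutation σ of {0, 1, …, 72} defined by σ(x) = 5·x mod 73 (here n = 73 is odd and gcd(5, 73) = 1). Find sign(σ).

Trace 8: π^k(8) = [8, 40, 54, 51, 36, 34, 24] for k=0..6.
π_5 has 2 disjoint cycles with lengths [72, 1] on {0,…,72}.
sign(π) = (−1)^{n − #cycles} = (−1)^{73−2} = (−1)^71 = -1.

-1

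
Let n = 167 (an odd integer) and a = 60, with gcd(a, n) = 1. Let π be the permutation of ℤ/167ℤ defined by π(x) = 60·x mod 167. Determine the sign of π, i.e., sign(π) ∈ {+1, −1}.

-1

Orbit of 52 under x↦60x: [52, 114, 160, 81, 17, 18, 78]… (length divides ord_167(60)).
Cycle lengths of π_60 on ℤ/167ℤ: [166, 1]; 2 cycles in total.
sign(π) = (−1)^{n − #cycles} = (−1)^{167−2} = (−1)^165 = -1.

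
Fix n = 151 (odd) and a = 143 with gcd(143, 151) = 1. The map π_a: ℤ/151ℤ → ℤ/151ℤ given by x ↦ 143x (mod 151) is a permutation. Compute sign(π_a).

Orbit of 150 under x↦143x: [150, 8, 87, 59, 132, 1, 143]… (length divides ord_151(143)).
Cycle lengths of π_143 on ℤ/151ℤ: [10, 10, 10, 10, 10, 10, 10, 10, 10, 10, 10, 10, 10, 10, 10, 1]; 16 cycles in total.
With 16 cycles on 151 points, sign = (−1)^{151−16} = -1.

-1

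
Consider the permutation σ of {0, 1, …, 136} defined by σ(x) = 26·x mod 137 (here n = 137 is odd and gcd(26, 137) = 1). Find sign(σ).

Orbit of 84 under x↦26x: [84, 129, 66, 72, 91, 37, 3]… (length divides ord_137(26)).
π_26 has 2 disjoint cycles with lengths [136, 1] on {0,…,136}.
n − c = 137 − 2 = 135; sign = (−1)^135 = -1.

-1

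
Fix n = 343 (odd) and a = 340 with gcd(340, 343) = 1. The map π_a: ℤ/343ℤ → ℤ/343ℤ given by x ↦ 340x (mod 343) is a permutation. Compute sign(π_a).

+1

Start at x=11: 11 → 310 → 99 → 46 → 205 → 71 → 130 → … (one orbit).
7 cycles of lengths [147, 147, 21, 21, 3, 3, 1].
sign(π) = (−1)^{n − #cycles} = (−1)^{343−7} = (−1)^336 = +1.
(340|343)_J = +1 (Zolotarev's lemma cross-check).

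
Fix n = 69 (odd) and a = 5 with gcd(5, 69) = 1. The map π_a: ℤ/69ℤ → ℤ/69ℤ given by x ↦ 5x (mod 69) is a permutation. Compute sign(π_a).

Start at x=31: 31 → 17 → 16 → 11 → 55 → 68 → 64 → … (one orbit).
Decompose π into cycles: lengths [22, 22, 22, 2, 1] (5 cycles, including the fixed point 0).
With 5 cycles on 69 points, sign = (−1)^{69−5} = +1.
Via Zolotarev, sign(π_{5}) = (5|69) = +1.

+1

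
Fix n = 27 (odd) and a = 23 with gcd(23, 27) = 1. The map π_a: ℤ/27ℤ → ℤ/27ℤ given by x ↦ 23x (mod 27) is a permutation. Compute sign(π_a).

Trace 13: π^k(13) = [13, 2, 19, 5, 7, 26, 4] for k=0..6.
Cycle type of π: 18 + 6 + 2 + 1; total 4 cycles.
27 − 4 = 23 transpositions; sign(π) = (−1)^23 = -1.
Zolotarev: (23|27) = -1, matching the cycle-count sign.

-1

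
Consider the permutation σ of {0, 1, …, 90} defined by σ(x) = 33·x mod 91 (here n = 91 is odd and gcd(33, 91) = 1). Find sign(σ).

Orbit of 1 under x↦33x: [1, 33, 88, 83, 9, 24, 64]… (length divides ord_91(33)).
The orbit structure of x ↦ 33x mod 91: 9 orbits of sizes [12, 12, 12, 12, 12, 12, 12, 6, 1].
91 − 9 = 82 transpositions; sign(π) = (−1)^82 = +1.

+1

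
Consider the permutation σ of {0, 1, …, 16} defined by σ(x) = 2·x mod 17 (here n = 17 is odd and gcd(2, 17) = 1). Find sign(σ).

+1

Start at x=2: 2 → 4 → 8 → 16 → 15 → 13 → 9 → … (one orbit).
3 cycles of lengths [8, 8, 1].
17 − 3 = 14 transpositions; sign(π) = (−1)^14 = +1.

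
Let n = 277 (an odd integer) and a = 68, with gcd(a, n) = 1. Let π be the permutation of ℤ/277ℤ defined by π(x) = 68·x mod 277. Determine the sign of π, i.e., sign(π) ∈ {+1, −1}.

-1

Trace 123: π^k(123) = [123, 54, 71, 119, 59, 134, 248] for k=0..6.
Decompose π into cycles: lengths [276, 1] (2 cycles, including the fixed point 0).
Σ(ℓ_i−1) = 277−2 = 275; sign = (−1)^275 = -1.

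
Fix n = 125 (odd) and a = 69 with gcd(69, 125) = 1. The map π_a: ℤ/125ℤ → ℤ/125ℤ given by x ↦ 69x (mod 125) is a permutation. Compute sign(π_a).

+1

Orbit of 31 under x↦69x: [31, 14, 91, 29, 1, 69, 11]… (length divides ord_125(69)).
Cycle type of π: 50×2 + 10×2 + 2×2 + 1; total 7 cycles.
125 − 7 = 118 transpositions; sign(π) = (−1)^118 = +1.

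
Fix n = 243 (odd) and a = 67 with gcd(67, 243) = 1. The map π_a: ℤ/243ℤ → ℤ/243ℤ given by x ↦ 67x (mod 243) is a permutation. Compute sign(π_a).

+1

Orbit of 4 under x↦67x: [4, 25, 217, 202, 169, 145, 238]… (length divides ord_243(67)).
Decompose π into cycles: lengths [81, 81, 27, 27, 9, 9, 3, 3, 1, 1, 1] (11 cycles, including the fixed point 0).
11 cycles on 243: each ℓ→(−1)^(ℓ−1), product (−1)^232 = +1.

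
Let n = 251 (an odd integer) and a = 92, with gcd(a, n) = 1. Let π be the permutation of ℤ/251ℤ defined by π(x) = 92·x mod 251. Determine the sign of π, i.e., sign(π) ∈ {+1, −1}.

+1

Start at x=35: 35 → 208 → 60 → 249 → 67 → 140 → 79 → … (one orbit).
The orbit structure of x ↦ 92x mod 251: 3 orbits of sizes [125, 125, 1].
251 − 3 = 248 transpositions; sign(π) = (−1)^248 = +1.
The Jacobi symbol (92|251) = +1 (Zolotarev) agrees.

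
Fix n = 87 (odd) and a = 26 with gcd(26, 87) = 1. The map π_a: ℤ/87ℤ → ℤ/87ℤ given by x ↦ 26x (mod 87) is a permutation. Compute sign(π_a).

Orbit of 25 under x↦26x: [25, 41, 22, 50, 82, 44, 13]… (length divides ord_87(26)).
π_26 has 5 disjoint cycles with lengths [28, 28, 28, 2, 1] on {0,…,86}.
sign(π) = (−1)^{n − #cycles} = (−1)^{87−5} = (−1)^82 = +1.

+1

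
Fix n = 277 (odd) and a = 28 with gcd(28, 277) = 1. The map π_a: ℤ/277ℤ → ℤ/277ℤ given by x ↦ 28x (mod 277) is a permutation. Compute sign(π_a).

+1

Orbit of 55 under x↦28x: [55, 155, 185, 194, 169, 23, 90]… (length divides ord_277(28)).
5 cycles of lengths [69, 69, 69, 69, 1].
With 5 cycles on 277 points, sign = (−1)^{277−5} = +1.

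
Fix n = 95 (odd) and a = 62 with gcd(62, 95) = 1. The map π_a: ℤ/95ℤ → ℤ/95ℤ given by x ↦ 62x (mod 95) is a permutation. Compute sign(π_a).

-1

Trace 44: π^k(44) = [44, 68, 36, 47, 64, 73, 61] for k=0..6.
The orbit structure of x ↦ 62x mod 95: 6 orbits of sizes [36, 36, 9, 9, 4, 1].
n − c = 95 − 6 = 89; sign = (−1)^89 = -1.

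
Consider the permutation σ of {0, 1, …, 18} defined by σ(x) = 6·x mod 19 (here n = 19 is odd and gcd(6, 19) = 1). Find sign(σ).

Orbit of 1 under x↦6x: [1, 6, 17, 7, 4, 5, 11]… (length divides ord_19(6)).
π_6 has 3 disjoint cycles with lengths [9, 9, 1] on {0,…,18}.
3 cycles on 19: each ℓ→(−1)^(ℓ−1), product (−1)^16 = +1.
Zolotarev: (6|19) = +1, matching the cycle-count sign.

+1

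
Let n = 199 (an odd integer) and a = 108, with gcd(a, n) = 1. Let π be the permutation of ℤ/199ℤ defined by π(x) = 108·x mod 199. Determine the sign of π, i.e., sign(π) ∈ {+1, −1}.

-1

Start at x=62: 62 → 129 → 2 → 17 → 45 → 84 → 117 → … (one orbit).
Cycle type of π: 198 + 1; total 2 cycles.
199 − 2 = 197 transpositions; sign(π) = (−1)^197 = -1.
(108|199)_J = -1 (Zolotarev's lemma cross-check).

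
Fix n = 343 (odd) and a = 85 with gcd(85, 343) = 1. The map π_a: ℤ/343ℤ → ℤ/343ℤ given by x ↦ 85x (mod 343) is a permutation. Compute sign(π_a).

+1

Orbit of 323 under x↦85x: [323, 15, 246, 330, 267, 57, 43]… (length divides ord_343(85)).
Decompose π into cycles: lengths [49, 49, 49, 49, 49, 49, 7, 7, 7, 7, 7, 7, 1, 1, 1, 1, 1, 1, 1] (19 cycles, including the fixed point 0).
sign(π) = (−1)^{n − #cycles} = (−1)^{343−19} = (−1)^324 = +1.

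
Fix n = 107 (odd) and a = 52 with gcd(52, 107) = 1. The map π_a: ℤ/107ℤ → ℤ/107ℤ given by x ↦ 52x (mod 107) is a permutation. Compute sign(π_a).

Trace 33: π^k(33) = [33, 4, 101, 9, 40, 47, 90] for k=0..6.
The orbit structure of x ↦ 52x mod 107: 3 orbits of sizes [53, 53, 1].
3 cycles on 107: each ℓ→(−1)^(ℓ−1), product (−1)^104 = +1.
Via Zolotarev, sign(π_{52}) = (52|107) = +1.

+1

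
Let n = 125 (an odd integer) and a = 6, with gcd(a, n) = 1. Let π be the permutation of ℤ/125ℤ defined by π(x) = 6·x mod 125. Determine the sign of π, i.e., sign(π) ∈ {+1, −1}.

+1

Start at x=106: 106 → 11 → 66 → 21 → 1 → 6 → 36 → … (one orbit).
π_6 has 13 disjoint cycles with lengths [25, 25, 25, 25, 5, 5, 5, 5, 1, 1, 1, 1, 1] on {0,…,124}.
With 13 cycles on 125 points, sign = (−1)^{125−13} = +1.
Check: (6/125) = +1 by Zolotarev.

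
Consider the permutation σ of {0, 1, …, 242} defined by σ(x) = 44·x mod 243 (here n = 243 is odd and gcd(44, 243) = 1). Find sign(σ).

-1

Start at x=64: 64 → 143 → 217 → 71 → 208 → 161 → 37 → … (one orbit).
Cycle lengths of π_44 on ℤ/243ℤ: [54, 54, 54, 18, 18, 18, 6, 6, 6, 2, 2, 2, 2, 1]; 14 cycles in total.
n − c = 243 − 14 = 229; sign = (−1)^229 = -1.
Check: (44/243) = -1 by Zolotarev.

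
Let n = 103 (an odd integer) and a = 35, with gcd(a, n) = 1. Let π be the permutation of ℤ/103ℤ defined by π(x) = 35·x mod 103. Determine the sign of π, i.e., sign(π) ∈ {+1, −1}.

-1

Orbit of 26 under x↦35x: [26, 86, 23, 84, 56, 3, 2]… (length divides ord_103(35)).
π_35 has 2 disjoint cycles with lengths [102, 1] on {0,…,102}.
Σ(ℓ_i−1) = 103−2 = 101; sign = (−1)^101 = -1.
The Jacobi symbol (35|103) = -1 (Zolotarev) agrees.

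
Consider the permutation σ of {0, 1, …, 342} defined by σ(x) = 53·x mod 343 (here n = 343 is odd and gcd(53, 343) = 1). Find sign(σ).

Start at x=200: 200 → 310 → 309 → 256 → 191 → 176 → 67 → … (one orbit).
Cycle type of π: 147×2 + 21×2 + 3×2 + 1; total 7 cycles.
n − c = 343 − 7 = 336; sign = (−1)^336 = +1.
(53|343)_J = +1 (Zolotarev's lemma cross-check).

+1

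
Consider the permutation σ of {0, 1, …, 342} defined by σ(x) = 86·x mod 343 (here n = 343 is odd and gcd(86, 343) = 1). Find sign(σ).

+1

Orbit of 296 under x↦86x: [296, 74, 190, 219, 312, 78, 191]… (length divides ord_343(86)).
7 cycles of lengths [147, 147, 21, 21, 3, 3, 1].
Σ(ℓ_i−1) = 343−7 = 336; sign = (−1)^336 = +1.
Check: (86/343) = +1 by Zolotarev.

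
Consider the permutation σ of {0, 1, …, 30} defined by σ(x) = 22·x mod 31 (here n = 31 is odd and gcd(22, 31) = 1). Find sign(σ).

-1

Trace 26: π^k(26) = [26, 14, 29, 18, 24, 1, 22] for k=0..6.
Decompose π into cycles: lengths [30, 1] (2 cycles, including the fixed point 0).
sign(π) = (−1)^{n − #cycles} = (−1)^{31−2} = (−1)^29 = -1.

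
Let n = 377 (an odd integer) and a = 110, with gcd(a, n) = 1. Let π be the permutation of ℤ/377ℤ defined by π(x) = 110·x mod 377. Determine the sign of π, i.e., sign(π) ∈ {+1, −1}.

-1

Orbit of 248 under x↦110x: [248, 136, 257, 372, 204, 197, 181]… (length divides ord_377(110)).
Cycle type of π: 84×4 + 12 + 7×4 + 1; total 10 cycles.
377 − 10 = 367 transpositions; sign(π) = (−1)^367 = -1.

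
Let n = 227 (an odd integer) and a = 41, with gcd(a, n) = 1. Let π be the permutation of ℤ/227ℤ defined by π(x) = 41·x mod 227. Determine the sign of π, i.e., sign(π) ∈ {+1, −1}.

Orbit of 10 under x↦41x: [10, 183, 12, 38, 196, 91, 99]… (length divides ord_227(41)).
The orbit structure of x ↦ 41x mod 227: 2 orbits of sizes [226, 1].
n − c = 227 − 2 = 225; sign = (−1)^225 = -1.
The Jacobi symbol (41|227) = -1 (Zolotarev) agrees.

-1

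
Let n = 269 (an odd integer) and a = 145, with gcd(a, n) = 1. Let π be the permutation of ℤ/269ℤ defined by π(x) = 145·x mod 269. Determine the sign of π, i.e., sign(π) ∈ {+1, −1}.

-1

Trace 168: π^k(168) = [168, 150, 230, 263, 206, 11, 250] for k=0..6.
2 cycles of lengths [268, 1].
n − c = 269 − 2 = 267; sign = (−1)^267 = -1.
Zolotarev: (145|269) = -1, matching the cycle-count sign.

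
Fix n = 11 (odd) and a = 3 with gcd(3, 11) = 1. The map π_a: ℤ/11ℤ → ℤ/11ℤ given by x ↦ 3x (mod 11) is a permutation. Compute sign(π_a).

+1

Start at x=1: 1 → 3 → 9 → 5 → 4 → 1 (one orbit).
The orbit structure of x ↦ 3x mod 11: 3 orbits of sizes [5, 5, 1].
n − c = 11 − 3 = 8; sign = (−1)^8 = +1.
(3|11)_J = +1 (Zolotarev's lemma cross-check).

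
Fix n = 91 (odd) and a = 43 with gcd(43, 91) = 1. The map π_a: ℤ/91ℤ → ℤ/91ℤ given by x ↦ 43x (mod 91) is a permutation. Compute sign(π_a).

+1

Orbit of 64 under x↦43x: [64, 22, 36, 1, 43, 29]… (length divides ord_91(43)).
The orbit structure of x ↦ 43x mod 91: 21 orbits of sizes [6, 6, 6, 6, 6, 6, 6, 6, 6, 6, 6, 6, 6, 6, 1, 1, 1, 1, 1, 1, 1].
Σ(ℓ_i−1) = 91−21 = 70; sign = (−1)^70 = +1.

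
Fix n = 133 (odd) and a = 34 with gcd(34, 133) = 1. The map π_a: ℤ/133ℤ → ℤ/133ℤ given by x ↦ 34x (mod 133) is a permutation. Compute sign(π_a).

+1

Start at x=120: 120 → 90 → 1 → 34 → 92 → 69 → 85 → … (one orbit).
11 cycles of lengths [18, 18, 18, 18, 18, 18, 18, 2, 2, 2, 1].
Σ(ℓ_i−1) = 133−11 = 122; sign = (−1)^122 = +1.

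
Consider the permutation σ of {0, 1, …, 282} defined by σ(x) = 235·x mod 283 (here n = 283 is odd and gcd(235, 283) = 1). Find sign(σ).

Orbit of 225 under x↦235x: [225, 237, 227, 141, 24, 263, 111]… (length divides ord_283(235)).
π_235 has 3 disjoint cycles with lengths [141, 141, 1] on {0,…,282}.
With 3 cycles on 283 points, sign = (−1)^{283−3} = +1.
Check: (235/283) = +1 by Zolotarev.

+1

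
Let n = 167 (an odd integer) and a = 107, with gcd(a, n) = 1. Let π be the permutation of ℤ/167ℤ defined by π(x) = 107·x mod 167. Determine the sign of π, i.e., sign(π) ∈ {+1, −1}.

+1

Trace 121: π^k(121) = [121, 88, 64, 1, 107, 93, 98] for k=0..6.
The orbit structure of x ↦ 107x mod 167: 3 orbits of sizes [83, 83, 1].
n − c = 167 − 3 = 164; sign = (−1)^164 = +1.
Zolotarev: (107|167) = +1, matching the cycle-count sign.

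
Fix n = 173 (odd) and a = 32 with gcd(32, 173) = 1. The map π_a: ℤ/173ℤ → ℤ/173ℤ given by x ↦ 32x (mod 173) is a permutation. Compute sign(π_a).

-1

Orbit of 3 under x↦32x: [3, 96, 131, 40, 69, 132, 72]… (length divides ord_173(32)).
Cycle lengths of π_32 on ℤ/173ℤ: [172, 1]; 2 cycles in total.
sign(π) = (−1)^{n − #cycles} = (−1)^{173−2} = (−1)^171 = -1.
Check: (32/173) = -1 by Zolotarev.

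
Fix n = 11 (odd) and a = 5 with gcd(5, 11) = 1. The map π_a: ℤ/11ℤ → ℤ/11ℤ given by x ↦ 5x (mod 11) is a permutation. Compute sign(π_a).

+1

Start at x=9: 9 → 1 → 5 → 3 → 4 → 9 (one orbit).
Decompose π into cycles: lengths [5, 5, 1] (3 cycles, including the fixed point 0).
n − c = 11 − 3 = 8; sign = (−1)^8 = +1.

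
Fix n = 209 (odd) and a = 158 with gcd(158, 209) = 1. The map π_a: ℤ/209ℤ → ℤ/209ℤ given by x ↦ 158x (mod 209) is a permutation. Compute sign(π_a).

Trace 26: π^k(26) = [26, 137, 119, 201, 199, 92, 115] for k=0..6.
Cycle lengths of π_158 on ℤ/209ℤ: [45, 45, 45, 45, 9, 9, 5, 5, 1]; 9 cycles in total.
209 − 9 = 200 transpositions; sign(π) = (−1)^200 = +1.
Check: (158/209) = +1 by Zolotarev.

+1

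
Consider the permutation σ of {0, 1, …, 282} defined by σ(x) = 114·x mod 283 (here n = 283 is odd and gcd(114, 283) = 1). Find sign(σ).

-1

Trace 52: π^k(52) = [52, 268, 271, 47, 264, 98, 135] for k=0..6.
2 cycles of lengths [282, 1].
sign(π) = (−1)^{n − #cycles} = (−1)^{283−2} = (−1)^281 = -1.
Via Zolotarev, sign(π_{114}) = (114|283) = -1.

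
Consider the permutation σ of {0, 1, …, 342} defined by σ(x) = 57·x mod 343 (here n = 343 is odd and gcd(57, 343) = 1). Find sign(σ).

Orbit of 92 under x↦57x: [92, 99, 155, 260, 71, 274, 183]… (length divides ord_343(57)).
Cycle type of π: 49×6 + 7×6 + 1×7; total 19 cycles.
19 cycles on 343: each ℓ→(−1)^(ℓ−1), product (−1)^324 = +1.

+1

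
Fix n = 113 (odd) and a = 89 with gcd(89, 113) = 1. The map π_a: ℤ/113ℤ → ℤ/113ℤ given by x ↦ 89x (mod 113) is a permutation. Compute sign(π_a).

Start at x=59: 59 → 53 → 84 → 18 → 20 → 85 → 107 → … (one orbit).
The orbit structure of x ↦ 89x mod 113: 2 orbits of sizes [112, 1].
2 cycles on 113: each ℓ→(−1)^(ℓ−1), product (−1)^111 = -1.
Check: (89/113) = -1 by Zolotarev.

-1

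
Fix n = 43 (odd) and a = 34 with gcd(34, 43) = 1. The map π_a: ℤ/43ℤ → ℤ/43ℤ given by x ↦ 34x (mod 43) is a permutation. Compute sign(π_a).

Trace 10: π^k(10) = [10, 39, 36, 20, 35, 29, 40] for k=0..6.
Decompose π into cycles: lengths [42, 1] (2 cycles, including the fixed point 0).
43 − 2 = 41 transpositions; sign(π) = (−1)^41 = -1.
(34|43)_J = -1 (Zolotarev's lemma cross-check).

-1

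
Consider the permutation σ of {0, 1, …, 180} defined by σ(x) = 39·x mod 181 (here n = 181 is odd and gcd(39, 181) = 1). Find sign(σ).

Trace 62: π^k(62) = [62, 65, 1, 39, 73, 132, 80] for k=0..6.
π_39 has 21 disjoint cycles with lengths [9, 9, 9, 9, 9, 9, 9, 9, 9, 9, 9, 9, 9, 9, 9, 9, 9, 9, 9, 9, 1] on {0,…,180}.
sign(π) = (−1)^{n − #cycles} = (−1)^{181−21} = (−1)^160 = +1.

+1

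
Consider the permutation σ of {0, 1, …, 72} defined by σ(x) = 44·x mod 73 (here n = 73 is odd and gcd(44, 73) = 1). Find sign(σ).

Trace 51: π^k(51) = [51, 54, 40, 8, 60, 12, 17] for k=0..6.
The orbit structure of x ↦ 44x mod 73: 2 orbits of sizes [72, 1].
With 2 cycles on 73 points, sign = (−1)^{73−2} = -1.
Check: (44/73) = -1 by Zolotarev.

-1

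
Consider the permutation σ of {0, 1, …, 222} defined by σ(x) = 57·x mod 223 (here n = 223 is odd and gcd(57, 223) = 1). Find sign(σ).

Orbit of 213 under x↦57x: [213, 99, 68, 85, 162, 91, 58]… (length divides ord_223(57)).
The orbit structure of x ↦ 57x mod 223: 2 orbits of sizes [222, 1].
2 cycles on 223: each ℓ→(−1)^(ℓ−1), product (−1)^221 = -1.
Zolotarev: (57|223) = -1, matching the cycle-count sign.

-1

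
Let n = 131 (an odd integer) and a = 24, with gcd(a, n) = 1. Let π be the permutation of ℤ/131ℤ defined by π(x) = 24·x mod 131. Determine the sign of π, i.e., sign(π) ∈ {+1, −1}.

Orbit of 71 under x↦24x: [71, 1, 24, 52, 69, 84, 51]… (length divides ord_131(24)).
Decompose π into cycles: lengths [26, 26, 26, 26, 26, 1] (6 cycles, including the fixed point 0).
131 − 6 = 125 transpositions; sign(π) = (−1)^125 = -1.
Via Zolotarev, sign(π_{24}) = (24|131) = -1.

-1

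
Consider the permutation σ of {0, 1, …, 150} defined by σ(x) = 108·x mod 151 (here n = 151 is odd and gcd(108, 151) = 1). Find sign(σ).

Orbit of 67 under x↦108x: [67, 139, 63, 9, 66, 31, 26]… (length divides ord_151(108)).
The orbit structure of x ↦ 108x mod 151: 2 orbits of sizes [150, 1].
sign(π) = (−1)^{n − #cycles} = (−1)^{151−2} = (−1)^149 = -1.
Zolotarev: (108|151) = -1, matching the cycle-count sign.

-1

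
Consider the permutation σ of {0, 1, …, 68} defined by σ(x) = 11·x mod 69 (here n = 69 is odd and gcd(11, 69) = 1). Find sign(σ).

+1

Orbit of 1 under x↦11x: [1, 11, 52, 20, 13, 5, 55]… (length divides ord_69(11)).
The orbit structure of x ↦ 11x mod 69: 5 orbits of sizes [22, 22, 22, 2, 1].
69 − 5 = 64 transpositions; sign(π) = (−1)^64 = +1.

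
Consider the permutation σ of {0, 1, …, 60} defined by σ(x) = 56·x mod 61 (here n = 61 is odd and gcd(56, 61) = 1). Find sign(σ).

Trace 12: π^k(12) = [12, 1, 56, 25, 58, 15, 47] for k=0..6.
Decompose π into cycles: lengths [15, 15, 15, 15, 1] (5 cycles, including the fixed point 0).
With 5 cycles on 61 points, sign = (−1)^{61−5} = +1.
Check: (56/61) = +1 by Zolotarev.

+1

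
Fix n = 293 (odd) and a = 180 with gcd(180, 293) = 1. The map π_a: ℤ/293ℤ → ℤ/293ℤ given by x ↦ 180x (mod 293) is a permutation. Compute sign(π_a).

Orbit of 27 under x↦180x: [27, 172, 195, 233, 41, 55, 231]… (length divides ord_293(180)).
π_180 has 2 disjoint cycles with lengths [292, 1] on {0,…,292}.
2 cycles on 293: each ℓ→(−1)^(ℓ−1), product (−1)^291 = -1.
Check: (180/293) = -1 by Zolotarev.

-1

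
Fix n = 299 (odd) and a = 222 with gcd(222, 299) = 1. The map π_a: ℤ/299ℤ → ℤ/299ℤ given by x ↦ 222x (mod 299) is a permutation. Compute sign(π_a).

Orbit of 66 under x↦222x: [66, 1, 222, 248, 40, 209, 53]… (length divides ord_299(222)).
The orbit structure of x ↦ 222x mod 299: 26 orbits of sizes [22, 22, 22, 22, 22, 22, 22, 22, 22, 22, 22, 22, 22, 1, 1, 1, 1, 1, 1, 1, 1, 1, 1, 1, 1, 1].
26 cycles on 299: each ℓ→(−1)^(ℓ−1), product (−1)^273 = -1.

-1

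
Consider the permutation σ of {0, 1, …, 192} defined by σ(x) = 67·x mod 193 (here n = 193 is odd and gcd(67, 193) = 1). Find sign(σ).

Start at x=124: 124 → 9 → 24 → 64 → 42 → 112 → 170 → … (one orbit).
Decompose π into cycles: lengths [32, 32, 32, 32, 32, 32, 1] (7 cycles, including the fixed point 0).
With 7 cycles on 193 points, sign = (−1)^{193−7} = +1.

+1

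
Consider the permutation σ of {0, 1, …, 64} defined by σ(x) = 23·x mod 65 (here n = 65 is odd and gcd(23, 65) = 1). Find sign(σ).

Orbit of 43 under x↦23x: [43, 14, 62, 61, 38, 29, 17]… (length divides ord_65(23)).
The orbit structure of x ↦ 23x mod 65: 8 orbits of sizes [12, 12, 12, 12, 6, 6, 4, 1].
With 8 cycles on 65 points, sign = (−1)^{65−8} = -1.
Via Zolotarev, sign(π_{23}) = (23|65) = -1.

-1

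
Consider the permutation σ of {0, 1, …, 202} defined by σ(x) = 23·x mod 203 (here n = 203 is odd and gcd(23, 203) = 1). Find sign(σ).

+1

Trace 169: π^k(169) = [169, 30, 81, 36, 16, 165, 141] for k=0..6.
π_23 has 15 disjoint cycles with lengths [21, 21, 21, 21, 21, 21, 21, 21, 7, 7, 7, 7, 3, 3, 1] on {0,…,202}.
Σ(ℓ_i−1) = 203−15 = 188; sign = (−1)^188 = +1.
Zolotarev: (23|203) = +1, matching the cycle-count sign.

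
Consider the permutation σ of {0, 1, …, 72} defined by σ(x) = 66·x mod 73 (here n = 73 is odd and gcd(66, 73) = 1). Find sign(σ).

Trace 9: π^k(9) = [9, 10, 3, 52, 1, 66, 49] for k=0..6.
Cycle type of π: 24×3 + 1; total 4 cycles.
n − c = 73 − 4 = 69; sign = (−1)^69 = -1.

-1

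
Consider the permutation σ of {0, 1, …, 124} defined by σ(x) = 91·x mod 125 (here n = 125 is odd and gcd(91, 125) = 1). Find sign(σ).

Orbit of 36 under x↦91x: [36, 26, 116, 56, 96, 111, 101]… (length divides ord_125(91)).
Decompose π into cycles: lengths [25, 25, 25, 25, 5, 5, 5, 5, 1, 1, 1, 1, 1] (13 cycles, including the fixed point 0).
125 − 13 = 112 transpositions; sign(π) = (−1)^112 = +1.

+1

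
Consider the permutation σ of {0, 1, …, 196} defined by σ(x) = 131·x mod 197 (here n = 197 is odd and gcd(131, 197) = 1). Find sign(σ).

Start at x=171: 171 → 140 → 19 → 125 → 24 → 189 → 134 → … (one orbit).
π_131 has 2 disjoint cycles with lengths [196, 1] on {0,…,196}.
n − c = 197 − 2 = 195; sign = (−1)^195 = -1.

-1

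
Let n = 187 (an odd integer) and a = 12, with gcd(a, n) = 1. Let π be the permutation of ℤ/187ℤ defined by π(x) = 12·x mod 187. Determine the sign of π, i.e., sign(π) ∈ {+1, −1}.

Start at x=177: 177 → 67 → 56 → 111 → 23 → 89 → 133 → … (one orbit).
Decompose π into cycles: lengths [16, 16, 16, 16, 16, 16, 16, 16, 16, 16, 16, 1, 1, 1, 1, 1, 1, 1, 1, 1, 1, 1] (22 cycles, including the fixed point 0).
n − c = 187 − 22 = 165; sign = (−1)^165 = -1.
(12|187)_J = -1 (Zolotarev's lemma cross-check).

-1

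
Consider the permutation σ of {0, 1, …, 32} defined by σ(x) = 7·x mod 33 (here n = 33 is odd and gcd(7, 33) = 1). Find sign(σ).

Trace 19: π^k(19) = [19, 1, 7, 16, 13, 25, 10] for k=0..6.
Cycle type of π: 10×3 + 1×3; total 6 cycles.
6 cycles on 33: each ℓ→(−1)^(ℓ−1), product (−1)^27 = -1.
(7|33)_J = -1 (Zolotarev's lemma cross-check).

-1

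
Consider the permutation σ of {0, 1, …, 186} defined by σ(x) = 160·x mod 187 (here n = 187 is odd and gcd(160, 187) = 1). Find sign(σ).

+1

Trace 69: π^k(69) = [69, 7, 185, 54, 38, 96, 26] for k=0..6.
5 cycles of lengths [80, 80, 16, 10, 1].
With 5 cycles on 187 points, sign = (−1)^{187−5} = +1.
Zolotarev: (160|187) = +1, matching the cycle-count sign.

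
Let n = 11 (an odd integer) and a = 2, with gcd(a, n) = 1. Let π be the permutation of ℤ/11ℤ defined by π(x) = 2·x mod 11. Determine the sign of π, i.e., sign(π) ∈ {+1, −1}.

-1

Trace 8: π^k(8) = [8, 5, 10, 9, 7, 3, 6] for k=0..6.
Decompose π into cycles: lengths [10, 1] (2 cycles, including the fixed point 0).
Σ(ℓ_i−1) = 11−2 = 9; sign = (−1)^9 = -1.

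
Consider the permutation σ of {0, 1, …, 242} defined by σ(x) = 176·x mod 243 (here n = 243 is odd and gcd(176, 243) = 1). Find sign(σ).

Trace 4: π^k(4) = [4, 218, 217, 41, 169, 98, 238] for k=0..6.
Cycle lengths of π_176 on ℤ/243ℤ: [162, 54, 18, 6, 2, 1]; 6 cycles in total.
243 − 6 = 237 transpositions; sign(π) = (−1)^237 = -1.

-1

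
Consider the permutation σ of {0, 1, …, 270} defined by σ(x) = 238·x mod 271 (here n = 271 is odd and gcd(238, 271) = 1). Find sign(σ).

+1

Trace 140: π^k(140) = [140, 258, 158, 206, 248, 217, 156] for k=0..6.
Cycle type of π: 27×10 + 1; total 11 cycles.
271 − 11 = 260 transpositions; sign(π) = (−1)^260 = +1.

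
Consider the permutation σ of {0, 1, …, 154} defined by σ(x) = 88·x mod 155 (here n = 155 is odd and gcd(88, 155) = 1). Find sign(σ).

+1

Orbit of 88 under x↦88x: [88, 149, 92, 36, 68, 94, 57]… (length divides ord_155(88)).
Decompose π into cycles: lengths [12, 12, 12, 12, 12, 12, 12, 12, 12, 12, 6, 6, 6, 6, 6, 4, 1] (17 cycles, including the fixed point 0).
155 − 17 = 138 transpositions; sign(π) = (−1)^138 = +1.
Check: (88/155) = +1 by Zolotarev.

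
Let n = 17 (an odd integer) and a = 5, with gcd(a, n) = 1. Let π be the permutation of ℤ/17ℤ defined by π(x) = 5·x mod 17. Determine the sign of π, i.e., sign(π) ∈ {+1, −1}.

Trace 12: π^k(12) = [12, 9, 11, 4, 3, 15, 7] for k=0..6.
2 cycles of lengths [16, 1].
sign(π) = (−1)^{n − #cycles} = (−1)^{17−2} = (−1)^15 = -1.

-1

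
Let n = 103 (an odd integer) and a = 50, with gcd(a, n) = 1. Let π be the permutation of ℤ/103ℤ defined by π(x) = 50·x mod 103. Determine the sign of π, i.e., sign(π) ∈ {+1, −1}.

Start at x=23: 23 → 17 → 26 → 64 → 7 → 41 → 93 → … (one orbit).
π_50 has 3 disjoint cycles with lengths [51, 51, 1] on {0,…,102}.
With 3 cycles on 103 points, sign = (−1)^{103−3} = +1.
Via Zolotarev, sign(π_{50}) = (50|103) = +1.

+1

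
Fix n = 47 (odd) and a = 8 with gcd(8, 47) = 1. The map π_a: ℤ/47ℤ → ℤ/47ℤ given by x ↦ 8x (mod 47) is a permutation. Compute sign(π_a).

+1

Orbit of 42 under x↦8x: [42, 7, 9, 25, 12, 2, 16]… (length divides ord_47(8)).
The orbit structure of x ↦ 8x mod 47: 3 orbits of sizes [23, 23, 1].
With 3 cycles on 47 points, sign = (−1)^{47−3} = +1.
Check: (8/47) = +1 by Zolotarev.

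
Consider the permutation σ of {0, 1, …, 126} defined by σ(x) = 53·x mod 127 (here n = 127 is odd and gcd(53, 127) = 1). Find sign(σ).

-1

Trace 6: π^k(6) = [6, 64, 90, 71, 80, 49, 57] for k=0..6.
The orbit structure of x ↦ 53x mod 127: 2 orbits of sizes [126, 1].
127 − 2 = 125 transpositions; sign(π) = (−1)^125 = -1.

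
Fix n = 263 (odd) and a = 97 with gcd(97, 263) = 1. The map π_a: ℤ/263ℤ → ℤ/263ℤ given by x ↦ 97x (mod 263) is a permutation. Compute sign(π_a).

-1

Orbit of 232 under x↦97x: [232, 149, 251, 151, 182, 33, 45]… (length divides ord_263(97)).
π_97 has 2 disjoint cycles with lengths [262, 1] on {0,…,262}.
2 cycles on 263: each ℓ→(−1)^(ℓ−1), product (−1)^261 = -1.
Via Zolotarev, sign(π_{97}) = (97|263) = -1.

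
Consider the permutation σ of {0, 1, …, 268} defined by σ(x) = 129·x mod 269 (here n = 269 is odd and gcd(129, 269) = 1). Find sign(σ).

-1

Start at x=125: 125 → 254 → 217 → 17 → 41 → 178 → 97 → … (one orbit).
Cycle lengths of π_129 on ℤ/269ℤ: [268, 1]; 2 cycles in total.
Σ(ℓ_i−1) = 269−2 = 267; sign = (−1)^267 = -1.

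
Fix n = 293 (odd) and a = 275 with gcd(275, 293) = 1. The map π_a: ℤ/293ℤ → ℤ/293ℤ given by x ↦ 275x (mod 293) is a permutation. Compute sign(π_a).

Start at x=75: 75 → 115 → 274 → 49 → 290 → 54 → 200 → … (one orbit).
The orbit structure of x ↦ 275x mod 293: 2 orbits of sizes [292, 1].
2 cycles on 293: each ℓ→(−1)^(ℓ−1), product (−1)^291 = -1.
The Jacobi symbol (275|293) = -1 (Zolotarev) agrees.

-1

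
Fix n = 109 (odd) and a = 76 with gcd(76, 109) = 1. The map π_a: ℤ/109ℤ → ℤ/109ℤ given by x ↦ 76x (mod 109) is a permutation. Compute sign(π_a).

Start at x=1: 1 → 76 → 108 → 33 → 1 (one orbit).
28 cycles of lengths [4, 4, 4, 4, 4, 4, 4, 4, 4, 4, 4, 4, 4, 4, 4, 4, 4, 4, 4, 4, 4, 4, 4, 4, 4, 4, 4, 1].
109 − 28 = 81 transpositions; sign(π) = (−1)^81 = -1.
The Jacobi symbol (76|109) = -1 (Zolotarev) agrees.

-1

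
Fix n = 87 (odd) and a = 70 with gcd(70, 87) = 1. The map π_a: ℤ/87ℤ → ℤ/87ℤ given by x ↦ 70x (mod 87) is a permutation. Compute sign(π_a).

Start at x=28: 28 → 46 → 1 → 70 → 28 (one orbit).
Decompose π into cycles: lengths [4, 4, 4, 4, 4, 4, 4, 4, 4, 4, 4, 4, 4, 4, 4, 4, 4, 4, 4, 4, 4, 1, 1, 1] (24 cycles, including the fixed point 0).
87 − 24 = 63 transpositions; sign(π) = (−1)^63 = -1.
Via Zolotarev, sign(π_{70}) = (70|87) = -1.

-1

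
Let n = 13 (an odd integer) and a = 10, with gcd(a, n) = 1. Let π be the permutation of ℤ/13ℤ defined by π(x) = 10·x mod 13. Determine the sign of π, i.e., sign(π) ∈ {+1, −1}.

+1

Orbit of 1 under x↦10x: [1, 10, 9, 12, 3, 4]… (length divides ord_13(10)).
Decompose π into cycles: lengths [6, 6, 1] (3 cycles, including the fixed point 0).
n − c = 13 − 3 = 10; sign = (−1)^10 = +1.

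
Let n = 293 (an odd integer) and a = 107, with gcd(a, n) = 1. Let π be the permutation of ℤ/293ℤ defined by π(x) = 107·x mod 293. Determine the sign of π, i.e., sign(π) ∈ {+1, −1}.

+1

Start at x=153: 153 → 256 → 143 → 65 → 216 → 258 → 64 → … (one orbit).
Cycle type of π: 146×2 + 1; total 3 cycles.
sign(π) = (−1)^{n − #cycles} = (−1)^{293−3} = (−1)^290 = +1.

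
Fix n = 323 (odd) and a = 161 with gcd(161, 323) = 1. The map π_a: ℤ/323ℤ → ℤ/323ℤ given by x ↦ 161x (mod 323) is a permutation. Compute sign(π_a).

Orbit of 55 under x↦161x: [55, 134, 256, 195, 64, 291, 16]… (length divides ord_323(161)).
9 cycles of lengths [72, 72, 72, 72, 9, 9, 8, 8, 1].
323 − 9 = 314 transpositions; sign(π) = (−1)^314 = +1.
The Jacobi symbol (161|323) = +1 (Zolotarev) agrees.

+1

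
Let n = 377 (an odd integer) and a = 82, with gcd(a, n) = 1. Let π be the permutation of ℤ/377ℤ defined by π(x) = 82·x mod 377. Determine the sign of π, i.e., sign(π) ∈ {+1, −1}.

Orbit of 103 under x↦82x: [103, 152, 23, 1, 82, 315, 194]… (length divides ord_377(82)).
π_82 has 15 disjoint cycles with lengths [42, 42, 42, 42, 42, 42, 42, 42, 7, 7, 7, 7, 6, 6, 1] on {0,…,376}.
377 − 15 = 362 transpositions; sign(π) = (−1)^362 = +1.

+1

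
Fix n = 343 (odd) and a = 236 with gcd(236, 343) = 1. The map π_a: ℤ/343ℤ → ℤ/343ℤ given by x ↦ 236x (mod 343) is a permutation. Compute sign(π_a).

Orbit of 129 under x↦236x: [129, 260, 306, 186, 335, 170, 332]… (length divides ord_343(236)).
Cycle type of π: 294 + 42 + 6 + 1; total 4 cycles.
Σ(ℓ_i−1) = 343−4 = 339; sign = (−1)^339 = -1.
Via Zolotarev, sign(π_{236}) = (236|343) = -1.

-1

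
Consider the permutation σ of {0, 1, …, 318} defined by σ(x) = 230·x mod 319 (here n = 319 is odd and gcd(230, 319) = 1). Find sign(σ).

Start at x=142: 142 → 122 → 307 → 111 → 10 → 67 → 98 → … (one orbit).
17 cycles of lengths [28, 28, 28, 28, 28, 28, 28, 28, 28, 28, 28, 2, 2, 2, 2, 2, 1].
n − c = 319 − 17 = 302; sign = (−1)^302 = +1.

+1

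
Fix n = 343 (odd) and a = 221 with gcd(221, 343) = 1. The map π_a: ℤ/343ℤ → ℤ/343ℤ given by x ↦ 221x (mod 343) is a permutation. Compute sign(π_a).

+1

Trace 162: π^k(162) = [162, 130, 261, 57, 249, 149, 1] for k=0..6.
Cycle type of π: 147×2 + 21×2 + 3×2 + 1; total 7 cycles.
With 7 cycles on 343 points, sign = (−1)^{343−7} = +1.
Check: (221/343) = +1 by Zolotarev.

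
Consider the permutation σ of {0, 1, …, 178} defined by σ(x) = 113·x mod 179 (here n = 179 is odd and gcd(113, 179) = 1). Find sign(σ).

-1

Orbit of 62 under x↦113x: [62, 25, 140, 68, 166, 142, 115]… (length divides ord_179(113)).
Cycle type of π: 178 + 1; total 2 cycles.
2 cycles on 179: each ℓ→(−1)^(ℓ−1), product (−1)^177 = -1.
Zolotarev: (113|179) = -1, matching the cycle-count sign.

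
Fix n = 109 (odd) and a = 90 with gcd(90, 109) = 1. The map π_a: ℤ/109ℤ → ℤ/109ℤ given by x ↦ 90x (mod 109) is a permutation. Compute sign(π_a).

Trace 82: π^k(82) = [82, 77, 63, 2, 71, 68, 16] for k=0..6.
Cycle type of π: 36×3 + 1; total 4 cycles.
109 − 4 = 105 transpositions; sign(π) = (−1)^105 = -1.

-1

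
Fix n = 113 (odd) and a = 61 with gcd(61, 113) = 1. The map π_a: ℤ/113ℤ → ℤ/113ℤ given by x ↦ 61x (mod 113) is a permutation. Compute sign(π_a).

+1

Start at x=15: 15 → 11 → 106 → 25 → 56 → 26 → 4 → … (one orbit).
π_61 has 3 disjoint cycles with lengths [56, 56, 1] on {0,…,112}.
113 − 3 = 110 transpositions; sign(π) = (−1)^110 = +1.
Zolotarev: (61|113) = +1, matching the cycle-count sign.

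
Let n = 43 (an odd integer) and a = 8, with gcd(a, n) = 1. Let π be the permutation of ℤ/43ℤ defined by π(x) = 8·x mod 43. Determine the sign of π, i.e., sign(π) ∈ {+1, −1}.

Orbit of 2 under x↦8x: [2, 16, 42, 35, 22, 4, 32]… (length divides ord_43(8)).
π_8 has 4 disjoint cycles with lengths [14, 14, 14, 1] on {0,…,42}.
43 − 4 = 39 transpositions; sign(π) = (−1)^39 = -1.
The Jacobi symbol (8|43) = -1 (Zolotarev) agrees.

-1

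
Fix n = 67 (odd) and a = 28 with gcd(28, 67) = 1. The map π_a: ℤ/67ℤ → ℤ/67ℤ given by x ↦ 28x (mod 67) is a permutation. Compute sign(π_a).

Start at x=66: 66 → 39 → 20 → 24 → 2 → 56 → 27 → … (one orbit).
Cycle lengths of π_28 on ℤ/67ℤ: [66, 1]; 2 cycles in total.
2 cycles on 67: each ℓ→(−1)^(ℓ−1), product (−1)^65 = -1.
The Jacobi symbol (28|67) = -1 (Zolotarev) agrees.

-1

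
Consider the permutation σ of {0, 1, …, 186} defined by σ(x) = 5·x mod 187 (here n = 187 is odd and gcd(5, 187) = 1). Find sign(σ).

-1

Start at x=1: 1 → 5 → 25 → 125 → 64 → 133 → 104 → … (one orbit).
Cycle lengths of π_5 on ℤ/187ℤ: [80, 80, 16, 5, 5, 1]; 6 cycles in total.
n − c = 187 − 6 = 181; sign = (−1)^181 = -1.
Check: (5/187) = -1 by Zolotarev.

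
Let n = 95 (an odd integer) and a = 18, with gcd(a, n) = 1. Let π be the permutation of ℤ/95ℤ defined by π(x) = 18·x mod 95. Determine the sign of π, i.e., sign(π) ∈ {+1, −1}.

+1

Orbit of 1 under x↦18x: [1, 18, 39, 37]… (length divides ord_95(18)).
Decompose π into cycles: lengths [4, 4, 4, 4, 4, 4, 4, 4, 4, 4, 4, 4, 4, 4, 4, 4, 4, 4, 4, 2, 2, 2, 2, 2, 2, 2, 2, 2, 1] (29 cycles, including the fixed point 0).
29 cycles on 95: each ℓ→(−1)^(ℓ−1), product (−1)^66 = +1.
Zolotarev: (18|95) = +1, matching the cycle-count sign.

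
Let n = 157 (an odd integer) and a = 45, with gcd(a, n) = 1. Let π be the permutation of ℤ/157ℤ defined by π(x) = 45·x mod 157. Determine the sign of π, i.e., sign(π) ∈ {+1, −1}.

Orbit of 112 under x↦45x: [112, 16, 92, 58, 98, 14, 2]… (length divides ord_157(45)).
Cycle lengths of π_45 on ℤ/157ℤ: [52, 52, 52, 1]; 4 cycles in total.
With 4 cycles on 157 points, sign = (−1)^{157−4} = -1.
Zolotarev: (45|157) = -1, matching the cycle-count sign.

-1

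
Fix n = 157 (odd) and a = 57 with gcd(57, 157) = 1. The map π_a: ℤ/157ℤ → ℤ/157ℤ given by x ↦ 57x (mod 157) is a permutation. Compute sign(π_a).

+1

Trace 138: π^k(138) = [138, 16, 127, 17, 27, 126, 117] for k=0..6.
3 cycles of lengths [78, 78, 1].
3 cycles on 157: each ℓ→(−1)^(ℓ−1), product (−1)^154 = +1.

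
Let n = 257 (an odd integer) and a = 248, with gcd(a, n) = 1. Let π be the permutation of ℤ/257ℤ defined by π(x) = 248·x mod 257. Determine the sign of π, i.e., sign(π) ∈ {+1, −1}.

Orbit of 113 under x↦248x: [113, 11, 158, 120, 205, 211, 157]… (length divides ord_257(248)).
Cycle type of π: 128×2 + 1; total 3 cycles.
sign(π) = (−1)^{n − #cycles} = (−1)^{257−3} = (−1)^254 = +1.
Via Zolotarev, sign(π_{248}) = (248|257) = +1.

+1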